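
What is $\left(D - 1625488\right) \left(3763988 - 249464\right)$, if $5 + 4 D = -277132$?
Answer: $-5956317747159$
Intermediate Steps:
$D = - \frac{277137}{4}$ ($D = - \frac{5}{4} + \frac{1}{4} \left(-277132\right) = - \frac{5}{4} - 69283 = - \frac{277137}{4} \approx -69284.0$)
$\left(D - 1625488\right) \left(3763988 - 249464\right) = \left(- \frac{277137}{4} - 1625488\right) \left(3763988 - 249464\right) = \left(- \frac{6779089}{4}\right) 3514524 = -5956317747159$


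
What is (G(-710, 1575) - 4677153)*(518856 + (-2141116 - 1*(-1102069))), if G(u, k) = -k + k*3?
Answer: 2431374294573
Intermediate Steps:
G(u, k) = 2*k (G(u, k) = -k + 3*k = 2*k)
(G(-710, 1575) - 4677153)*(518856 + (-2141116 - 1*(-1102069))) = (2*1575 - 4677153)*(518856 + (-2141116 - 1*(-1102069))) = (3150 - 4677153)*(518856 + (-2141116 + 1102069)) = -4674003*(518856 - 1039047) = -4674003*(-520191) = 2431374294573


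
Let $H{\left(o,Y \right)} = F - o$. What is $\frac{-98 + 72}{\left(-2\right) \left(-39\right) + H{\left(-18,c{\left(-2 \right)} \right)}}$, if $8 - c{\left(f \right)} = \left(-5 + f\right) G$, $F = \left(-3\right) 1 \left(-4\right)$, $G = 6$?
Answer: $- \frac{13}{54} \approx -0.24074$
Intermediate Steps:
$F = 12$ ($F = \left(-3\right) \left(-4\right) = 12$)
$c{\left(f \right)} = 38 - 6 f$ ($c{\left(f \right)} = 8 - \left(-5 + f\right) 6 = 8 - \left(-30 + 6 f\right) = 38 - 6 f$)
$H{\left(o,Y \right)} = 12 - o$
$\frac{-98 + 72}{\left(-2\right) \left(-39\right) + H{\left(-18,c{\left(-2 \right)} \right)}} = \frac{-98 + 72}{\left(-2\right) \left(-39\right) + \left(12 - -18\right)} = - \frac{26}{78 + \left(12 + 18\right)} = - \frac{26}{78 + 30} = - \frac{26}{108} = \left(-26\right) \frac{1}{108} = - \frac{13}{54}$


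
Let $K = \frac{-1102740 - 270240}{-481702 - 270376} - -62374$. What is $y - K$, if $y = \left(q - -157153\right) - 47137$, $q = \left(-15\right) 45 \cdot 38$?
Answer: $\frac{8269163198}{376039} \approx 21990.0$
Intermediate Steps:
$q = -25650$ ($q = \left(-675\right) 38 = -25650$)
$K = \frac{23455743076}{376039}$ ($K = - \frac{1372980}{-752078} + 62374 = \left(-1372980\right) \left(- \frac{1}{752078}\right) + 62374 = \frac{686490}{376039} + 62374 = \frac{23455743076}{376039} \approx 62376.0$)
$y = 84366$ ($y = \left(-25650 - -157153\right) - 47137 = \left(-25650 + \left(-647 + 157800\right)\right) - 47137 = \left(-25650 + 157153\right) - 47137 = 131503 - 47137 = 84366$)
$y - K = 84366 - \frac{23455743076}{376039} = \frac{8269163198}{376039}$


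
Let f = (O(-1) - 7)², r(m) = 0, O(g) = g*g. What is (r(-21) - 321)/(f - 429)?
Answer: 107/131 ≈ 0.81679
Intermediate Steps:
O(g) = g²
f = 36 (f = ((-1)² - 7)² = (1 - 7)² = (-6)² = 36)
(r(-21) - 321)/(f - 429) = (0 - 321)/(36 - 429) = -321/(-393) = -321*(-1/393) = 107/131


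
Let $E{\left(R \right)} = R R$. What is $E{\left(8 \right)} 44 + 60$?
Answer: $2876$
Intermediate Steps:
$E{\left(R \right)} = R^{2}$
$E{\left(8 \right)} 44 + 60 = 8^{2} \cdot 44 + 60 = 64 \cdot 44 + 60 = 2816 + 60 = 2876$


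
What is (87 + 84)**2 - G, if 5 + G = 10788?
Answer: 18458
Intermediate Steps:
G = 10783 (G = -5 + 10788 = 10783)
(87 + 84)**2 - G = (87 + 84)**2 - 1*10783 = 171**2 - 10783 = 29241 - 10783 = 18458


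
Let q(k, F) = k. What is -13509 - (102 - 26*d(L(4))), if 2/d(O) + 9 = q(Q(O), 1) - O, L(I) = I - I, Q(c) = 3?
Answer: -40859/3 ≈ -13620.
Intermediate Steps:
L(I) = 0
d(O) = 2/(-6 - O) (d(O) = 2/(-9 + (3 - O)) = 2/(-6 - O))
-13509 - (102 - 26*d(L(4))) = -13509 - (102 - (-52)/(6 + 0)) = -13509 - (102 - (-52)/6) = -13509 - (102 - 26*(-⅓)) = -13509 - (102 + 26/3) = -13509 - 1*332/3 = -13509 - 332/3 = -40859/3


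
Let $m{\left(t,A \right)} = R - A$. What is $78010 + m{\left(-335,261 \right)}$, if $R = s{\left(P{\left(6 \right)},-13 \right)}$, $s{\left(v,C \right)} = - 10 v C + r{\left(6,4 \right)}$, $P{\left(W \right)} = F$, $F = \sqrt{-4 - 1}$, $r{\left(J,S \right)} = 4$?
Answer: $77753 + 130 i \sqrt{5} \approx 77753.0 + 290.69 i$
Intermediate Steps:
$F = i \sqrt{5}$ ($F = \sqrt{-5} = i \sqrt{5} \approx 2.2361 i$)
$P{\left(W \right)} = i \sqrt{5}$
$s{\left(v,C \right)} = 4 - 10 C v$ ($s{\left(v,C \right)} = - 10 v C + 4 = - 10 C v + 4 = 4 - 10 C v$)
$R = 4 + 130 i \sqrt{5}$ ($R = 4 - - 130 i \sqrt{5} = 4 + 130 i \sqrt{5} \approx 4.0 + 290.69 i$)
$m{\left(t,A \right)} = 4 - A + 130 i \sqrt{5}$ ($m{\left(t,A \right)} = \left(4 + 130 i \sqrt{5}\right) - A = 4 - A + 130 i \sqrt{5}$)
$78010 + m{\left(-335,261 \right)} = 78010 + \left(4 - 261 + 130 i \sqrt{5}\right) = 78010 - \left(257 - 130 i \sqrt{5}\right) = 77753 + 130 i \sqrt{5}$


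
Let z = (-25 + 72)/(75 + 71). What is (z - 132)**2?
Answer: 369600625/21316 ≈ 17339.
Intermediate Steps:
z = 47/146 ≈ 0.32192
(z - 132)**2 = (47/146 - 132)**2 = (-19225/146)**2 = 369600625/21316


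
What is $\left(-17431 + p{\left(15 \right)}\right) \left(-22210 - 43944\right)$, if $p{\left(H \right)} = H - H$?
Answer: $1153130374$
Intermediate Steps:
$p{\left(H \right)} = 0$
$\left(-17431 + p{\left(15 \right)}\right) \left(-22210 - 43944\right) = \left(-17431 + 0\right) \left(-22210 - 43944\right) = \left(-17431\right) \left(-66154\right) = 1153130374$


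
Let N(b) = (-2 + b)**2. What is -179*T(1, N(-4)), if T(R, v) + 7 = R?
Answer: 1074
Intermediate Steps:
T(R, v) = -7 + R
-179*T(1, N(-4)) = -179*(-7 + 1) = -179*(-6) = 1074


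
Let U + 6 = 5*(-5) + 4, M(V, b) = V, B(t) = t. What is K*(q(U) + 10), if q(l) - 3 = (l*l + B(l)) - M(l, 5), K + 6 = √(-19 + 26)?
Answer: -4452 + 742*√7 ≈ -2488.9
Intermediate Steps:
U = -27 (U = -6 + (5*(-5) + 4) = -6 + (-25 + 4) = -6 - 21 = -27)
K = -6 + √7 (K = -6 + √(-19 + 26) = -6 + √7 ≈ -3.3542)
q(l) = 3 + l² (q(l) = 3 + ((l*l + l) - l) = 3 + ((l² + l) - l) = 3 + ((l + l²) - l) = 3 + l²)
K*(q(U) + 10) = (-6 + √7)*((3 + (-27)²) + 10) = (-6 + √7)*((3 + 729) + 10) = (-6 + √7)*(732 + 10) = (-6 + √7)*742 = -4452 + 742*√7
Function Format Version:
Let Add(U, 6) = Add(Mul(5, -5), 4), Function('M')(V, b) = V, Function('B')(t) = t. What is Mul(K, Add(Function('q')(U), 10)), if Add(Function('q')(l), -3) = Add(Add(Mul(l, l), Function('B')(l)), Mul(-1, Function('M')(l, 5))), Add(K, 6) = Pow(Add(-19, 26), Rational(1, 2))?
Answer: Add(-4452, Mul(742, Pow(7, Rational(1, 2)))) ≈ -2488.9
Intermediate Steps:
U = -27 (U = Add(-6, Add(Mul(5, -5), 4)) = Add(-6, Add(-25, 4)) = Add(-6, -21) = -27)
K = Add(-6, Pow(7, Rational(1, 2))) (K = Add(-6, Pow(Add(-19, 26), Rational(1, 2))) = Add(-6, Pow(7, Rational(1, 2))) ≈ -3.3542)
Function('q')(l) = Add(3, Pow(l, 2)) (Function('q')(l) = Add(3, Add(Add(Mul(l, l), l), Mul(-1, l))) = Add(3, Add(Add(Pow(l, 2), l), Mul(-1, l))) = Add(3, Add(Add(l, Pow(l, 2)), Mul(-1, l))) = Add(3, Pow(l, 2)))
Mul(K, Add(Function('q')(U), 10)) = Mul(Add(-6, Pow(7, Rational(1, 2))), Add(Add(3, Pow(-27, 2)), 10)) = Mul(Add(-6, Pow(7, Rational(1, 2))), Add(Add(3, 729), 10)) = Mul(Add(-6, Pow(7, Rational(1, 2))), Add(732, 10)) = Mul(Add(-6, Pow(7, Rational(1, 2))), 742) = Add(-4452, Mul(742, Pow(7, Rational(1, 2))))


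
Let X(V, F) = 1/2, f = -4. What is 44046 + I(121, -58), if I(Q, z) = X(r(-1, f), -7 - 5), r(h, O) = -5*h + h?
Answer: 88093/2 ≈ 44047.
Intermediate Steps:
r(h, O) = -4*h
X(V, F) = ½
I(Q, z) = ½
44046 + I(121, -58) = 44046 + ½ = 88093/2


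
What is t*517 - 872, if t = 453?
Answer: 233329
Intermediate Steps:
t*517 - 872 = 453*517 - 872 = 234201 - 872 = 233329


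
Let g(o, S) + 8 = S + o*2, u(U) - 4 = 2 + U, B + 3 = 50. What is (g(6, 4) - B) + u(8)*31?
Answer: 395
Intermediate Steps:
B = 47 (B = -3 + 50 = 47)
u(U) = 6 + U (u(U) = 4 + (2 + U) = 6 + U)
g(o, S) = -8 + S + 2*o (g(o, S) = -8 + (S + o*2) = -8 + (S + 2*o) = -8 + S + 2*o)
(g(6, 4) - B) + u(8)*31 = ((-8 + 4 + 2*6) - 1*47) + (6 + 8)*31 = ((-8 + 4 + 12) - 47) + 14*31 = (8 - 47) + 434 = -39 + 434 = 395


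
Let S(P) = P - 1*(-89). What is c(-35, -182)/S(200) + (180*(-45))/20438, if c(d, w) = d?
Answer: -1528115/2953291 ≈ -0.51743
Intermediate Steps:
S(P) = 89 + P (S(P) = P + 89 = 89 + P)
c(-35, -182)/S(200) + (180*(-45))/20438 = -35/(89 + 200) + (180*(-45))/20438 = -35/289 - 8100*1/20438 = -35*1/289 - 4050/10219 = -35/289 - 4050/10219 = -1528115/2953291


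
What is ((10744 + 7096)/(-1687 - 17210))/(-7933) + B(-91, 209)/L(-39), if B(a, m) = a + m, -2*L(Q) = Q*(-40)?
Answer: -2945908853/19488287130 ≈ -0.15116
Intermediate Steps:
L(Q) = 20*Q (L(Q) = -Q*(-40)/2 = -(-20)*Q = 20*Q)
((10744 + 7096)/(-1687 - 17210))/(-7933) + B(-91, 209)/L(-39) = ((10744 + 7096)/(-1687 - 17210))/(-7933) + (-91 + 209)/((20*(-39))) = (17840/(-18897))*(-1/7933) + 118/(-780) = (17840*(-1/18897))*(-1/7933) + 118*(-1/780) = -17840/18897*(-1/7933) - 59/390 = 17840/149909901 - 59/390 = -2945908853/19488287130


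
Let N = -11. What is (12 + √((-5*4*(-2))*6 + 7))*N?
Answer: -132 - 11*√247 ≈ -304.88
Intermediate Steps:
(12 + √((-5*4*(-2))*6 + 7))*N = (12 + √((-5*4*(-2))*6 + 7))*(-11) = (12 + √(-20*(-2)*6 + 7))*(-11) = (12 + √(40*6 + 7))*(-11) = (12 + √(240 + 7))*(-11) = (12 + √247)*(-11) = -132 - 11*√247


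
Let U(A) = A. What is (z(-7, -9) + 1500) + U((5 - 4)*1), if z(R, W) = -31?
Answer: 1470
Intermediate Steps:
(z(-7, -9) + 1500) + U((5 - 4)*1) = (-31 + 1500) + (5 - 4)*1 = 1469 + 1*1 = 1469 + 1 = 1470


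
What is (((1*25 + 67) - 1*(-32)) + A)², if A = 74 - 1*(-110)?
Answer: 94864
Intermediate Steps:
A = 184 (A = 74 + 110 = 184)
(((1*25 + 67) - 1*(-32)) + A)² = (((1*25 + 67) - 1*(-32)) + 184)² = (((25 + 67) + 32) + 184)² = ((92 + 32) + 184)² = (124 + 184)² = 308² = 94864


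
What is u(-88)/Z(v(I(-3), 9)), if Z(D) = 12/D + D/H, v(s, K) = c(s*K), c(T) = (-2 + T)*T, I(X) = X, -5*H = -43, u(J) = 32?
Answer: 359136/1021987 ≈ 0.35141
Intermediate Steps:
H = 43/5 (H = -1/5*(-43) = 43/5 ≈ 8.6000)
c(T) = T*(-2 + T)
v(s, K) = K*s*(-2 + K*s) (v(s, K) = (s*K)*(-2 + s*K) = (K*s)*(-2 + K*s) = K*s*(-2 + K*s))
Z(D) = 12/D + 5*D/43 (Z(D) = 12/D + D/(43/5) = 12/D + D*(5/43) = 12/D + 5*D/43)
u(-88)/Z(v(I(-3), 9)) = 32/(12/((9*(-3)*(-2 + 9*(-3)))) + 5*(9*(-3)*(-2 + 9*(-3)))/43) = 32/(12/((9*(-3)*(-2 - 27))) + 5*(9*(-3)*(-2 - 27))/43) = 32/(12/((9*(-3)*(-29))) + 5*(9*(-3)*(-29))/43) = 32/(12/783 + (5/43)*783) = 32/(12*(1/783) + 3915/43) = 32/(4/261 + 3915/43) = 32/(1021987/11223) = 32*(11223/1021987) = 359136/1021987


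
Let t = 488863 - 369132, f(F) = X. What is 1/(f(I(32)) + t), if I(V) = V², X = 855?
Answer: 1/120586 ≈ 8.2928e-6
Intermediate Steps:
f(F) = 855
t = 119731
1/(f(I(32)) + t) = 1/(855 + 119731) = 1/120586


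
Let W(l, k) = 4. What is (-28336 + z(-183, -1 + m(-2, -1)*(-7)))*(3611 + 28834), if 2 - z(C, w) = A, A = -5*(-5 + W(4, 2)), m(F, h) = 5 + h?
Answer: -919458855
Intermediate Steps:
A = 5 (A = -5*(-5 + 4) = -5*(-1) = 5)
z(C, w) = -3 (z(C, w) = 2 - 1*5 = 2 - 5 = -3)
(-28336 + z(-183, -1 + m(-2, -1)*(-7)))*(3611 + 28834) = (-28336 - 3)*(3611 + 28834) = -28339*32445 = -919458855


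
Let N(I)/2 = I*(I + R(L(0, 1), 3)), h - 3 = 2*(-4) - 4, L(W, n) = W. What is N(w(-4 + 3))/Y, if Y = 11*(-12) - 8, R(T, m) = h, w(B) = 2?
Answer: 1/5 ≈ 0.20000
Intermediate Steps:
h = -9 (h = 3 + (2*(-4) - 4) = 3 + (-8 - 4) = 3 - 12 = -9)
R(T, m) = -9
Y = -140 (Y = -132 - 8 = -140)
N(I) = 2*I*(-9 + I) (N(I) = 2*(I*(I - 9)) = 2*(I*(-9 + I)) = 2*I*(-9 + I))
N(w(-4 + 3))/Y = (2*2*(-9 + 2))/(-140) = (2*2*(-7))*(-1/140) = -28*(-1/140) = 1/5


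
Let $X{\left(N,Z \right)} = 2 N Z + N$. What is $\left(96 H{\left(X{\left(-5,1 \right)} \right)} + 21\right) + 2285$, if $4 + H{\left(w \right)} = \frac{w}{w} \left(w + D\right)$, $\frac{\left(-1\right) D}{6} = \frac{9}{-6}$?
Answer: $1346$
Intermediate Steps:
$D = 9$ ($D = - 6 \frac{9}{-6} = - 6 \cdot 9 \left(- \frac{1}{6}\right) = \left(-6\right) \left(- \frac{3}{2}\right) = 9$)
$X{\left(N,Z \right)} = N + 2 N Z$ ($X{\left(N,Z \right)} = 2 N Z + N = N + 2 N Z$)
$H{\left(w \right)} = 5 + w$ ($H{\left(w \right)} = -4 + \frac{w}{w} \left(w + 9\right) = -4 + 1 \left(9 + w\right) = -4 + \left(9 + w\right) = 5 + w$)
$\left(96 H{\left(X{\left(-5,1 \right)} \right)} + 21\right) + 2285 = \left(96 \left(5 - 5 \left(1 + 2 \cdot 1\right)\right) + 21\right) + 2285 = \left(96 \left(5 - 5 \left(1 + 2\right)\right) + 21\right) + 2285 = \left(96 \left(5 - 15\right) + 21\right) + 2285 = \left(96 \left(-10\right) + 21\right) + 2285 = \left(-960 + 21\right) + 2285 = -939 + 2285 = 1346$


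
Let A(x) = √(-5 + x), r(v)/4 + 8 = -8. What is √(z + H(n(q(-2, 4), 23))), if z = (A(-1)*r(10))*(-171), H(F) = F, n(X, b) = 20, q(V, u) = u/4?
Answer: 2*√(5 + 2736*I*√6) ≈ 115.82 + 115.73*I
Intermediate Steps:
r(v) = -64 (r(v) = -32 + 4*(-8) = -32 - 32 = -64)
q(V, u) = u/4 (q(V, u) = u*(¼) = u/4)
z = 10944*I*√6 (z = (√(-5 - 1)*(-64))*(-171) = (√(-6)*(-64))*(-171) = ((I*√6)*(-64))*(-171) = -64*I*√6*(-171) = 10944*I*√6 ≈ 26807.0*I)
√(z + H(n(q(-2, 4), 23))) = √(10944*I*√6 + 20) = √(20 + 10944*I*√6)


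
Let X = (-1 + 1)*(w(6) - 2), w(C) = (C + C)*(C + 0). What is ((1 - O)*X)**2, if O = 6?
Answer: 0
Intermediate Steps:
w(C) = 2*C**2 (w(C) = (2*C)*C = 2*C**2)
X = 0 (X = (-1 + 1)*(2*6**2 - 2) = 0*(2*36 - 2) = 0*(72 - 2) = 0*70 = 0)
((1 - O)*X)**2 = ((1 - 1*6)*0)**2 = ((1 - 6)*0)**2 = (-5*0)**2 = 0**2 = 0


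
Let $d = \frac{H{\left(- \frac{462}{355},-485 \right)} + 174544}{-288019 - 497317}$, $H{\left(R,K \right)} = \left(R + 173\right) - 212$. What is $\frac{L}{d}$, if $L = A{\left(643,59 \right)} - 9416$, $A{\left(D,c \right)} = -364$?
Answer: $\frac{2726608058400}{61948813} \approx 44014.0$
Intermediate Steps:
$H{\left(R,K \right)} = -39 + R$ ($H{\left(R,K \right)} = \left(173 + R\right) - 212 = -39 + R$)
$L = -9780$ ($L = -364 - 9416 = -9780$)
$d = - \frac{61948813}{278794280}$ ($d = \frac{\left(-39 - \frac{462}{355}\right) + 174544}{-288019 - 497317} = \frac{\left(-39 - \frac{462}{355}\right) + 174544}{-785336} = \left(\left(-39 - \frac{462}{355}\right) + 174544\right) \left(- \frac{1}{785336}\right) = \left(- \frac{14307}{355} + 174544\right) \left(- \frac{1}{785336}\right) = \frac{61948813}{355} \left(- \frac{1}{785336}\right) = - \frac{61948813}{278794280} \approx -0.2222$)
$\frac{L}{d} = - \frac{9780}{- \frac{61948813}{278794280}} = \left(-9780\right) \left(- \frac{278794280}{61948813}\right) = \frac{2726608058400}{61948813}$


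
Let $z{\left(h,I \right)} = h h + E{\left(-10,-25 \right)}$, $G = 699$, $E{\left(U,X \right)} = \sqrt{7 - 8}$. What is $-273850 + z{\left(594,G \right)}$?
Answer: $78986 + i \approx 78986.0 + 1.0 i$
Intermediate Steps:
$E{\left(U,X \right)} = i$ ($E{\left(U,X \right)} = \sqrt{-1} = i$)
$z{\left(h,I \right)} = i + h^{2}$ ($z{\left(h,I \right)} = h h + i = h^{2} + i = i + h^{2}$)
$-273850 + z{\left(594,G \right)} = -273850 + \left(i + 594^{2}\right) = -273850 + \left(i + 352836\right) = -273850 + \left(352836 + i\right) = 78986 + i$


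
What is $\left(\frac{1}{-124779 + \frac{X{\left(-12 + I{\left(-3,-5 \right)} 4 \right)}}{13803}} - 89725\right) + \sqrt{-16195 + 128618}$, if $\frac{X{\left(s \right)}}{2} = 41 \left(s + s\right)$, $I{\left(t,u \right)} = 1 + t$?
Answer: $- \frac{154535863394128}{1722327817} + \sqrt{112423} \approx -89390.0$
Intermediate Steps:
$X{\left(s \right)} = 164 s$ ($X{\left(s \right)} = 2 \cdot 41 \left(s + s\right) = 2 \cdot 41 \cdot 2 s = 2 \cdot 82 s = 164 s$)
$\left(\frac{1}{-124779 + \frac{X{\left(-12 + I{\left(-3,-5 \right)} 4 \right)}}{13803}} - 89725\right) + \sqrt{-16195 + 128618} = \left(\frac{1}{-124779 + \frac{164 \left(-12 + \left(1 - 3\right) 4\right)}{13803}} - 89725\right) + \sqrt{-16195 + 128618} = \left(\frac{1}{-124779 + 164 \left(-12 - 8\right) \frac{1}{13803}} - 89725\right) + \sqrt{112423} = \left(\frac{1}{-124779 + 164 \left(-20\right) \frac{1}{13803}} - 89725\right) + \sqrt{112423} = \left(\frac{1}{-124779 - \frac{3280}{13803}} - 89725\right) + \sqrt{112423} = \left(\frac{1}{- \frac{1722327817}{13803}} - 89725\right) + \sqrt{112423} = \left(- \frac{13803}{1722327817} - 89725\right) + \sqrt{112423} = - \frac{154535863394128}{1722327817} + \sqrt{112423}$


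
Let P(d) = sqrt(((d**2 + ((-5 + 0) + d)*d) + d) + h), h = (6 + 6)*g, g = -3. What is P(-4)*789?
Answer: 1578*sqrt(3) ≈ 2733.2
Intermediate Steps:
h = -36 (h = (6 + 6)*(-3) = 12*(-3) = -36)
P(d) = sqrt(-36 + d + d**2 + d*(-5 + d)) (P(d) = sqrt(((d**2 + ((-5 + 0) + d)*d) + d) - 36) = sqrt(((d**2 + (-5 + d)*d) + d) - 36) = sqrt(((d**2 + d*(-5 + d)) + d) - 36) = sqrt((d + d**2 + d*(-5 + d)) - 36) = sqrt(-36 + d + d**2 + d*(-5 + d)))
P(-4)*789 = sqrt(-36 - 4*(-4) + 2*(-4)**2)*789 = sqrt(-36 + 16 + 2*16)*789 = sqrt(-36 + 16 + 32)*789 = sqrt(12)*789 = (2*sqrt(3))*789 = 1578*sqrt(3)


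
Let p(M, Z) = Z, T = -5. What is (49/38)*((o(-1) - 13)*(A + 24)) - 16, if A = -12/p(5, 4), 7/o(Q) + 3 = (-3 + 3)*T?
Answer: -8193/19 ≈ -431.21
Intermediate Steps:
o(Q) = -7/3 (o(Q) = 7/(-3 + (-3 + 3)*(-5)) = 7/(-3 + 0*(-5)) = 7/(-3 + 0) = 7/(-3) = 7*(-⅓) = -7/3)
A = -3 (A = -12/4 = -12*¼ = -3)
(49/38)*((o(-1) - 13)*(A + 24)) - 16 = (49/38)*((-7/3 - 13)*(-3 + 24)) - 16 = (49*(1/38))*(-46/3*21) - 16 = (49/38)*(-322) - 16 = -7889/19 - 16 = -8193/19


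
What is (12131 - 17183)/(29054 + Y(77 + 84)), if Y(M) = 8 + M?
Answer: -1684/9741 ≈ -0.17288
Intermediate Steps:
(12131 - 17183)/(29054 + Y(77 + 84)) = (12131 - 17183)/(29054 + (8 + (77 + 84))) = -5052/(29054 + (8 + 161)) = -5052/(29054 + 169) = -5052/29223 = -5052*1/29223 = -1684/9741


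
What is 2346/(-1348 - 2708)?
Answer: -391/676 ≈ -0.57840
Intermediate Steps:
2346/(-1348 - 2708) = 2346/(-4056) = -1/4056*2346 = -391/676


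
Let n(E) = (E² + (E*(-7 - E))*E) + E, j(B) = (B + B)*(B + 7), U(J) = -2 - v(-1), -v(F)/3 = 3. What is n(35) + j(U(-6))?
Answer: -49994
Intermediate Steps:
v(F) = -9 (v(F) = -3*3 = -9)
U(J) = 7 (U(J) = -2 - 1*(-9) = -2 + 9 = 7)
j(B) = 2*B*(7 + B) (j(B) = (2*B)*(7 + B) = 2*B*(7 + B))
n(E) = E + E² + E²*(-7 - E) (n(E) = (E² + E²*(-7 - E)) + E = E + E² + E²*(-7 - E))
n(35) + j(U(-6)) = 35*(1 - 1*35² - 6*35) + 2*7*(7 + 7) = 35*(1 - 1*1225 - 210) + 2*7*14 = 35*(1 - 1225 - 210) + 196 = 35*(-1434) + 196 = -50190 + 196 = -49994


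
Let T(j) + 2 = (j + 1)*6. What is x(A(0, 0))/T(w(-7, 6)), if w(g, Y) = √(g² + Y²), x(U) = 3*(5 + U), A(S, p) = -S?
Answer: -15/761 + 45*√85/1522 ≈ 0.25288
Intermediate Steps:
x(U) = 15 + 3*U
w(g, Y) = √(Y² + g²)
T(j) = 4 + 6*j (T(j) = -2 + (j + 1)*6 = -2 + (1 + j)*6 = -2 + (6 + 6*j) = 4 + 6*j)
x(A(0, 0))/T(w(-7, 6)) = (15 + 3*(-1*0))/(4 + 6*√(6² + (-7)²)) = (15 + 3*0)/(4 + 6*√(36 + 49)) = (15 + 0)/(4 + 6*√85) = 15/(4 + 6*√85)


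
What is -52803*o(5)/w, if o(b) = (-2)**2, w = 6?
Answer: -35202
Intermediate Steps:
o(b) = 4
-52803*o(5)/w = -211212/6 = -52803*2/3 = -35202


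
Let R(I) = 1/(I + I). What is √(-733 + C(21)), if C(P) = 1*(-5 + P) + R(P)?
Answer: I*√1264746/42 ≈ 26.776*I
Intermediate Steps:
R(I) = 1/(2*I)
C(P) = -5 + P + 1/(2*P) (C(P) = 1*(-5 + P) + 1/(2*P) = (-5 + P) + 1/(2*P) = -5 + P + 1/(2*P))
√(-733 + C(21)) = √(-733 + (-5 + 21 + (½)/21)) = √(-733 + (-5 + 21 + (½)*(1/21))) = √(-733 + (-5 + 21 + 1/42)) = √(-733 + 673/42) = √(-30113/42) = I*√1264746/42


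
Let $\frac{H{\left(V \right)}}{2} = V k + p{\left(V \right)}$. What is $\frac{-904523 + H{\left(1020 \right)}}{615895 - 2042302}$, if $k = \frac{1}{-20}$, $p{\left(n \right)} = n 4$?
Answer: $\frac{896465}{1426407} \approx 0.62848$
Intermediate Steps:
$p{\left(n \right)} = 4 n$
$k = - \frac{1}{20} \approx -0.05$
$H{\left(V \right)} = \frac{79 V}{10}$ ($H{\left(V \right)} = 2 \left(V \left(- \frac{1}{20}\right) + 4 V\right) = 2 \left(- \frac{V}{20} + 4 V\right) = 2 \frac{79 V}{20} = \frac{79 V}{10}$)
$\frac{-904523 + H{\left(1020 \right)}}{615895 - 2042302} = \frac{-904523 + \frac{79}{10} \cdot 1020}{615895 - 2042302} = \frac{-904523 + 8058}{-1426407} = \left(-896465\right) \left(- \frac{1}{1426407}\right) = \frac{896465}{1426407}$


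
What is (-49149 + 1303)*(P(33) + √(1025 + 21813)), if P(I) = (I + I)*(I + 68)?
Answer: -318941436 - 47846*√22838 ≈ -3.2617e+8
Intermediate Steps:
P(I) = 2*I*(68 + I) (P(I) = (2*I)*(68 + I) = 2*I*(68 + I))
(-49149 + 1303)*(P(33) + √(1025 + 21813)) = (-49149 + 1303)*(2*33*(68 + 33) + √(1025 + 21813)) = -47846*(2*33*101 + √22838) = -47846*(6666 + √22838) = -318941436 - 47846*√22838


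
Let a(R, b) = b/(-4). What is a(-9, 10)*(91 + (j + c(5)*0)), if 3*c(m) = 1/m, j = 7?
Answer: -245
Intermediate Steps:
c(m) = 1/(3*m)
a(R, b) = -b/4 (a(R, b) = b*(-¼) = -b/4)
a(-9, 10)*(91 + (j + c(5)*0)) = (-¼*10)*(91 + (7 + ((⅓)/5)*0)) = -5*(91 + (7 + ((⅓)*(⅕))*0))/2 = -5*(91 + (7 + (1/15)*0))/2 = -5*(91 + (7 + 0))/2 = -5*(91 + 7)/2 = -5/2*98 = -245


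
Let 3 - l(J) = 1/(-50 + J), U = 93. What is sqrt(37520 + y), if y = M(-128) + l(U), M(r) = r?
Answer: 28*sqrt(88193)/43 ≈ 193.38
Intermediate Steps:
l(J) = 3 - 1/(-50 + J)
y = -5376/43 (y = -128 + (-151 + 3*93)/(-50 + 93) = -128 + (-151 + 279)/43 = -128 + (1/43)*128 = -128 + 128/43 = -5376/43 ≈ -125.02)
sqrt(37520 + y) = sqrt(37520 - 5376/43) = sqrt(1607984/43) = 28*sqrt(88193)/43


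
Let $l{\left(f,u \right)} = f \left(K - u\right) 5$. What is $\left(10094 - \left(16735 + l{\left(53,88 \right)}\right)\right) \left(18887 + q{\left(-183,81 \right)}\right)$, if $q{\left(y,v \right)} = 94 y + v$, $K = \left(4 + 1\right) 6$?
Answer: $15415414$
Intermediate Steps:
$K = 30$ ($K = 5 \cdot 6 = 30$)
$q{\left(y,v \right)} = v + 94 y$
$l{\left(f,u \right)} = 5 f \left(30 - u\right)$ ($l{\left(f,u \right)} = f \left(30 - u\right) 5 = 5 f \left(30 - u\right)$)
$\left(10094 - \left(16735 + l{\left(53,88 \right)}\right)\right) \left(18887 + q{\left(-183,81 \right)}\right) = \left(10094 - \left(16735 + 5 \cdot 53 \left(30 - 88\right)\right)\right) \left(18887 + \left(81 + 94 \left(-183\right)\right)\right) = \left(10094 - \left(16735 + 5 \cdot 53 \left(30 - 88\right)\right)\right) \left(18887 + \left(81 - 17202\right)\right) = \left(10094 - \left(16735 + 5 \cdot 53 \left(-58\right)\right)\right) \left(18887 - 17121\right) = \left(10094 - 1365\right) 1766 = 8729 \cdot 1766 = 15415414$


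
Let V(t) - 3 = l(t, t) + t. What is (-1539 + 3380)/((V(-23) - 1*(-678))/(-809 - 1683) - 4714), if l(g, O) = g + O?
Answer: -1146943/2936975 ≈ -0.39052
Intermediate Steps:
l(g, O) = O + g
V(t) = 3 + 3*t (V(t) = 3 + ((t + t) + t) = 3 + (2*t + t) = 3 + 3*t)
(-1539 + 3380)/((V(-23) - 1*(-678))/(-809 - 1683) - 4714) = (-1539 + 3380)/(((3 + 3*(-23)) - 1*(-678))/(-809 - 1683) - 4714) = 1841/(((3 - 69) + 678)/(-2492) - 4714) = 1841/((-66 + 678)*(-1/2492) - 4714) = 1841/(612*(-1/2492) - 4714) = 1841/(-153/623 - 4714) = 1841/(-2936975/623) = 1841*(-623/2936975) = -1146943/2936975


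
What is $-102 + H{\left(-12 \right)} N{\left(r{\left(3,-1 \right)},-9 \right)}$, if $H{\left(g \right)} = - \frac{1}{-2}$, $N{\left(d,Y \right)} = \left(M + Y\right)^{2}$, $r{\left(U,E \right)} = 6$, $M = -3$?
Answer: $-30$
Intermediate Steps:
$N{\left(d,Y \right)} = \left(-3 + Y\right)^{2}$
$H{\left(g \right)} = \frac{1}{2}$ ($H{\left(g \right)} = \left(-1\right) \left(- \frac{1}{2}\right) = \frac{1}{2}$)
$-102 + H{\left(-12 \right)} N{\left(r{\left(3,-1 \right)},-9 \right)} = -102 + \frac{\left(-3 - 9\right)^{2}}{2} = -102 + \frac{\left(-12\right)^{2}}{2} = -102 + \frac{1}{2} \cdot 144 = -102 + 72 = -30$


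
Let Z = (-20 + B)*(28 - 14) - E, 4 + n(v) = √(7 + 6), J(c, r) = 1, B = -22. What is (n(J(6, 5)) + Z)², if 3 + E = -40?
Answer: (549 - √13)² ≈ 2.9746e+5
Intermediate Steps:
E = -43 (E = -3 - 40 = -43)
n(v) = -4 + √13 (n(v) = -4 + √(7 + 6) = -4 + √13)
Z = -545 (Z = (-20 - 22)*(28 - 14) - 1*(-43) = -42*14 + 43 = -588 + 43 = -545)
(n(J(6, 5)) + Z)² = ((-4 + √13) - 545)² = (-549 + √13)²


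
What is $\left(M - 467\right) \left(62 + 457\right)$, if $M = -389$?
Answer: $-444264$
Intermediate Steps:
$\left(M - 467\right) \left(62 + 457\right) = \left(-389 - 467\right) \left(62 + 457\right) = \left(-856\right) 519 = -444264$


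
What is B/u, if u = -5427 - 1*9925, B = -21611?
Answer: 21611/15352 ≈ 1.4077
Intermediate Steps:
u = -15352 (u = -5427 - 9925 = -15352)
B/u = -21611/(-15352) = -21611*(-1/15352) = 21611/15352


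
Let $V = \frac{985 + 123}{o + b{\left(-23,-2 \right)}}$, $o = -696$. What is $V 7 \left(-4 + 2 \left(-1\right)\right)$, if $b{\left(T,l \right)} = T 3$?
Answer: $\frac{15512}{255} \approx 60.831$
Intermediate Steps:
$b{\left(T,l \right)} = 3 T$
$V = - \frac{1108}{765}$ ($V = \frac{985 + 123}{-696 + 3 \left(-23\right)} = \frac{1108}{-696 - 69} = \frac{1108}{-765} = 1108 \left(- \frac{1}{765}\right) = - \frac{1108}{765} \approx -1.4484$)
$V 7 \left(-4 + 2 \left(-1\right)\right) = - \frac{1108 \cdot 7 \left(-4 + 2 \left(-1\right)\right)}{765} = - \frac{1108 \cdot 7 \left(-4 - 2\right)}{765} = - \frac{1108 \cdot 7 \left(-6\right)}{765} = \left(- \frac{1108}{765}\right) \left(-42\right) = \frac{15512}{255}$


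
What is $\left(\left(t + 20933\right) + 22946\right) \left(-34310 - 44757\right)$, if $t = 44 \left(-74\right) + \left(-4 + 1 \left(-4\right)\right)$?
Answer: $-3211306205$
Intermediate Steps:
$t = -3264$ ($t = -3256 - 8 = -3264$)
$\left(\left(t + 20933\right) + 22946\right) \left(-34310 - 44757\right) = \left(\left(-3264 + 20933\right) + 22946\right) \left(-34310 - 44757\right) = \left(17669 + 22946\right) \left(-79067\right) = 40615 \left(-79067\right) = -3211306205$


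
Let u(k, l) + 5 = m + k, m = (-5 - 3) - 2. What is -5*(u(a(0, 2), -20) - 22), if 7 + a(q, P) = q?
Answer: 220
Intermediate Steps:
a(q, P) = -7 + q
m = -10 (m = -8 - 2 = -10)
u(k, l) = -15 + k (u(k, l) = -5 + (-10 + k) = -15 + k)
-5*(u(a(0, 2), -20) - 22) = -5*((-15 + (-7 + 0)) - 22) = -5*((-15 - 7) - 22) = -5*(-22 - 22) = -5*(-44) = 220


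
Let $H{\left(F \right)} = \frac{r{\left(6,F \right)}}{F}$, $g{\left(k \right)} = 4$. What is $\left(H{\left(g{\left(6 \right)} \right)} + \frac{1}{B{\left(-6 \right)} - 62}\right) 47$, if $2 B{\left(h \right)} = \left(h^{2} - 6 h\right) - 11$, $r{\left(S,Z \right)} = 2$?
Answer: $\frac{2773}{126} \approx 22.008$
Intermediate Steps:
$B{\left(h \right)} = - \frac{11}{2} + \frac{h^{2}}{2} - 3 h$ ($B{\left(h \right)} = \frac{\left(h^{2} - 6 h\right) - 11}{2} = \frac{-11 + h^{2} - 6 h}{2} = - \frac{11}{2} + \frac{h^{2}}{2} - 3 h$)
$H{\left(F \right)} = \frac{2}{F}$
$\left(H{\left(g{\left(6 \right)} \right)} + \frac{1}{B{\left(-6 \right)} - 62}\right) 47 = \left(\frac{2}{4} + \frac{1}{\left(- \frac{11}{2} + \frac{\left(-6\right)^{2}}{2} - -18\right) - 62}\right) 47 = \left(2 \cdot \frac{1}{4} + \frac{1}{\left(- \frac{11}{2} + \frac{1}{2} \cdot 36 + 18\right) - 62}\right) 47 = \left(\frac{1}{2} + \frac{1}{\left(- \frac{11}{2} + 18 + 18\right) - 62}\right) 47 = \left(\frac{1}{2} + \frac{1}{\frac{61}{2} - 62}\right) 47 = \left(\frac{1}{2} + \frac{1}{- \frac{63}{2}}\right) 47 = \left(\frac{1}{2} - \frac{2}{63}\right) 47 = \frac{59}{126} \cdot 47 = \frac{2773}{126}$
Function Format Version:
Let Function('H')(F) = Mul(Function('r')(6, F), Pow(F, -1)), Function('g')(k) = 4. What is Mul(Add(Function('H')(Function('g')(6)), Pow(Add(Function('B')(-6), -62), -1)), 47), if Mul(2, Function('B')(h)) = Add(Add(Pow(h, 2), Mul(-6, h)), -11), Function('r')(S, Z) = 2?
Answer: Rational(2773, 126) ≈ 22.008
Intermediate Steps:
Function('B')(h) = Add(Rational(-11, 2), Mul(Rational(1, 2), Pow(h, 2)), Mul(-3, h)) (Function('B')(h) = Mul(Rational(1, 2), Add(Add(Pow(h, 2), Mul(-6, h)), -11)) = Mul(Rational(1, 2), Add(-11, Pow(h, 2), Mul(-6, h))) = Add(Rational(-11, 2), Mul(Rational(1, 2), Pow(h, 2)), Mul(-3, h)))
Function('H')(F) = Mul(2, Pow(F, -1))
Mul(Add(Function('H')(Function('g')(6)), Pow(Add(Function('B')(-6), -62), -1)), 47) = Mul(Add(Mul(2, Pow(4, -1)), Pow(Add(Add(Rational(-11, 2), Mul(Rational(1, 2), Pow(-6, 2)), Mul(-3, -6)), -62), -1)), 47) = Mul(Add(Mul(2, Rational(1, 4)), Pow(Add(Add(Rational(-11, 2), Mul(Rational(1, 2), 36), 18), -62), -1)), 47) = Mul(Add(Rational(1, 2), Pow(Add(Add(Rational(-11, 2), 18, 18), -62), -1)), 47) = Mul(Add(Rational(1, 2), Pow(Add(Rational(61, 2), -62), -1)), 47) = Mul(Add(Rational(1, 2), Pow(Rational(-63, 2), -1)), 47) = Mul(Add(Rational(1, 2), Rational(-2, 63)), 47) = Mul(Rational(59, 126), 47) = Rational(2773, 126)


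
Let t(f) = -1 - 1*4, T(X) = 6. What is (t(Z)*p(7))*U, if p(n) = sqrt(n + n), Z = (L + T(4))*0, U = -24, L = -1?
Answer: 120*sqrt(14) ≈ 449.00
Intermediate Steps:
Z = 0 (Z = (-1 + 6)*0 = 5*0 = 0)
p(n) = sqrt(2)*sqrt(n) (p(n) = sqrt(2*n) = sqrt(2)*sqrt(n))
t(f) = -5 (t(f) = -1 - 4 = -5)
(t(Z)*p(7))*U = -5*sqrt(2)*sqrt(7)*(-24) = -5*sqrt(14)*(-24) = 120*sqrt(14)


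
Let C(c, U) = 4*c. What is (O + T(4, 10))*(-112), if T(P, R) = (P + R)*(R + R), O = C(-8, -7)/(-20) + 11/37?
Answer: -5840912/185 ≈ -31573.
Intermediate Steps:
O = 351/185 (O = (4*(-8))/(-20) + 11/37 = -32*(-1/20) + 11*(1/37) = 8/5 + 11/37 = 351/185 ≈ 1.8973)
T(P, R) = 2*R*(P + R) (T(P, R) = (P + R)*(2*R) = 2*R*(P + R))
(O + T(4, 10))*(-112) = (351/185 + 2*10*(4 + 10))*(-112) = (351/185 + 2*10*14)*(-112) = (351/185 + 280)*(-112) = (52151/185)*(-112) = -5840912/185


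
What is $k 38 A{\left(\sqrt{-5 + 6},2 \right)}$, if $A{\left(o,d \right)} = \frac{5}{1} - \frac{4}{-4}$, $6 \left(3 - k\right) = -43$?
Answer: $2318$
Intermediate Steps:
$k = \frac{61}{6}$ ($k = 3 - - \frac{43}{6} = 3 + \frac{43}{6} = \frac{61}{6} \approx 10.167$)
$A{\left(o,d \right)} = 6$ ($A{\left(o,d \right)} = 5 \cdot 1 - -1 = 5 + 1 = 6$)
$k 38 A{\left(\sqrt{-5 + 6},2 \right)} = \frac{61}{6} \cdot 38 \cdot 6 = \frac{1159}{3} \cdot 6 = 2318$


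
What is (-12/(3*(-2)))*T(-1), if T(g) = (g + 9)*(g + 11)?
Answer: 160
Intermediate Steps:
T(g) = (9 + g)*(11 + g)
(-12/(3*(-2)))*T(-1) = (-12/(3*(-2)))*(99 + (-1)**2 + 20*(-1)) = (-12/(-6))*(99 + 1 - 20) = -12*(-1/6)*80 = 2*80 = 160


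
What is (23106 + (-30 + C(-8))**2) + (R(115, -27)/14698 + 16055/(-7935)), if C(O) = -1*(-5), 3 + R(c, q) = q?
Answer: 276747780409/11662863 ≈ 23729.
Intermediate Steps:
R(c, q) = -3 + q
C(O) = 5
(23106 + (-30 + C(-8))**2) + (R(115, -27)/14698 + 16055/(-7935)) = (23106 + (-30 + 5)**2) + ((-3 - 27)/14698 + 16055/(-7935)) = (23106 + (-25)**2) + (-30*1/14698 + 16055*(-1/7935)) = (23106 + 625) + (-15/7349 - 3211/1587) = 23731 - 23621444/11662863 = 276747780409/11662863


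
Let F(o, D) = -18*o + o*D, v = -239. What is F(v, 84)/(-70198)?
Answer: 7887/35099 ≈ 0.22471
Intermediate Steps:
F(o, D) = -18*o + D*o
F(v, 84)/(-70198) = -239*(-18 + 84)/(-70198) = -239*66*(-1/70198) = -15774*(-1/70198) = 7887/35099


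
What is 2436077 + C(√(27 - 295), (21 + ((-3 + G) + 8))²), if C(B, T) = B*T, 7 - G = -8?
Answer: 2436077 + 3362*I*√67 ≈ 2.4361e+6 + 27519.0*I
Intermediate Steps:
G = 15 (G = 7 - 1*(-8) = 7 + 8 = 15)
2436077 + C(√(27 - 295), (21 + ((-3 + G) + 8))²) = 2436077 + √(27 - 295)*(21 + ((-3 + 15) + 8))² = 2436077 + √(-268)*(21 + (12 + 8))² = 2436077 + (2*I*√67)*(21 + 20)² = 2436077 + (2*I*√67)*41² = 2436077 + (2*I*√67)*1681 = 2436077 + 3362*I*√67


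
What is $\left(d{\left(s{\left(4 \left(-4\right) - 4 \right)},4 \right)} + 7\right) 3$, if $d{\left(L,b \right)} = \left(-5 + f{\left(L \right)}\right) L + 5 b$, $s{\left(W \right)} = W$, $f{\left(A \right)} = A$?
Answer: $1581$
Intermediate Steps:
$d{\left(L,b \right)} = 5 b + L \left(-5 + L\right)$ ($d{\left(L,b \right)} = \left(-5 + L\right) L + 5 b = L \left(-5 + L\right) + 5 b = 5 b + L \left(-5 + L\right)$)
$\left(d{\left(s{\left(4 \left(-4\right) - 4 \right)},4 \right)} + 7\right) 3 = \left(\left(\left(4 \left(-4\right) - 4\right)^{2} - 5 \left(4 \left(-4\right) - 4\right) + 5 \cdot 4\right) + 7\right) 3 = \left(\left(\left(-16 - 4\right)^{2} - 5 \left(-16 - 4\right) + 20\right) + 7\right) 3 = \left(\left(\left(-20\right)^{2} - -100 + 20\right) + 7\right) 3 = \left(\left(400 + 100 + 20\right) + 7\right) 3 = \left(520 + 7\right) 3 = 527 \cdot 3 = 1581$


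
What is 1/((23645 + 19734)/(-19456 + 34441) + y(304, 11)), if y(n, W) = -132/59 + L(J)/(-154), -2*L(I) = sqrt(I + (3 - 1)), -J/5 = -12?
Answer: 24378734048933880/16005761978654417 - 120375537316650*sqrt(62)/16005761978654417 ≈ 1.4639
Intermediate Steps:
J = 60 (J = -5*(-12) = 60)
L(I) = -sqrt(2 + I)/2 (L(I) = -sqrt(I + (3 - 1))/2 = -sqrt(I + 2)/2 = -sqrt(2 + I)/2)
y(n, W) = -132/59 + sqrt(62)/308 (y(n, W) = -132/59 - sqrt(2 + 60)/2/(-154) = -132*1/59 - sqrt(62)/2*(-1/154) = -132/59 + sqrt(62)/308)
1/((23645 + 19734)/(-19456 + 34441) + y(304, 11)) = 1/((23645 + 19734)/(-19456 + 34441) + (-132/59 + sqrt(62)/308)) = 1/(43379/14985 + (-132/59 + sqrt(62)/308)) = 1/(581341/884115 + sqrt(62)/308)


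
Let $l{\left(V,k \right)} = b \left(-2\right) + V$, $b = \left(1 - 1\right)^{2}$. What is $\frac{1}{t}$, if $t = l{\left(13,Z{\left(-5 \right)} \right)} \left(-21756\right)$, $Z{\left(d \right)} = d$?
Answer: $- \frac{1}{282828} \approx -3.5357 \cdot 10^{-6}$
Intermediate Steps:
$b = 0$ ($b = 0^{2} = 0$)
$l{\left(V,k \right)} = V$ ($l{\left(V,k \right)} = 0 \left(-2\right) + V = 0 + V = V$)
$t = -282828$ ($t = 13 \left(-21756\right) = -282828$)
$\frac{1}{t} = \frac{1}{-282828} = - \frac{1}{282828}$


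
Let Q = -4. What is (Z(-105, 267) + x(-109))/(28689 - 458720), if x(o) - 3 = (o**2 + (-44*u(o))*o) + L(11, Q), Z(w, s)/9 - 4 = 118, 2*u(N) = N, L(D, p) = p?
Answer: 248404/430031 ≈ 0.57764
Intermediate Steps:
u(N) = N/2
Z(w, s) = 1098 (Z(w, s) = 36 + 9*118 = 36 + 1062 = 1098)
x(o) = -1 - 21*o**2 (x(o) = 3 + ((o**2 + (-22*o)*o) - 4) = 3 + ((o**2 - 22*o**2) - 4) = 3 + (-21*o**2 - 4) = 3 + (-4 - 21*o**2) = -1 - 21*o**2)
(Z(-105, 267) + x(-109))/(28689 - 458720) = (1098 + (-1 - 21*(-109)**2))/(28689 - 458720) = (1098 + (-1 - 21*11881))/(-430031) = (1098 + (-1 - 249501))*(-1/430031) = (1098 - 249502)*(-1/430031) = -248404*(-1/430031) = 248404/430031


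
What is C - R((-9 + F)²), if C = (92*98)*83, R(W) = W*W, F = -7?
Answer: 682792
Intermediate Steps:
R(W) = W²
C = 748328 (C = 9016*83 = 748328)
C - R((-9 + F)²) = 748328 - ((-9 - 7)²)² = 748328 - ((-16)²)² = 748328 - 1*256² = 748328 - 1*65536 = 748328 - 65536 = 682792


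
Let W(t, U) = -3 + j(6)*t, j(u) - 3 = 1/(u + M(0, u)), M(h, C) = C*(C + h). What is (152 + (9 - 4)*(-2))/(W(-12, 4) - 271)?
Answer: -497/1086 ≈ -0.45764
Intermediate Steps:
j(u) = 3 + 1/(u + u²) (j(u) = 3 + 1/(u + u*(u + 0)) = 3 + 1/(u + u*u) = 3 + 1/(u + u²))
W(t, U) = -3 + 127*t/42 (W(t, U) = -3 + ((1 + 3*6 + 3*6²)/(6*(1 + 6)))*t = -3 + ((⅙)*(1 + 18 + 3*36)/7)*t = -3 + ((⅙)*(⅐)*(1 + 18 + 108))*t = -3 + ((⅙)*(⅐)*127)*t = -3 + 127*t/42)
(152 + (9 - 4)*(-2))/(W(-12, 4) - 271) = (152 + (9 - 4)*(-2))/((-3 + (127/42)*(-12)) - 271) = (152 + 5*(-2))/((-3 - 254/7) - 271) = (152 - 10)/(-275/7 - 271) = 142/(-2172/7) = 142*(-7/2172) = -497/1086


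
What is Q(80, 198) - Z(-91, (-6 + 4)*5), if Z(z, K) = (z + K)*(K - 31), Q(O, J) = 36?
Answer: -4105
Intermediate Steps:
Z(z, K) = (-31 + K)*(K + z) (Z(z, K) = (K + z)*(-31 + K) = (-31 + K)*(K + z))
Q(80, 198) - Z(-91, (-6 + 4)*5) = 36 - (((-6 + 4)*5)² - 31*(-6 + 4)*5 - 31*(-91) + ((-6 + 4)*5)*(-91)) = 36 - ((-2*5)² - (-62)*5 + 2821 - 2*5*(-91)) = 36 - ((-10)² - 31*(-10) + 2821 - 10*(-91)) = 36 - (100 + 310 + 2821 + 910) = 36 - 1*4141 = 36 - 4141 = -4105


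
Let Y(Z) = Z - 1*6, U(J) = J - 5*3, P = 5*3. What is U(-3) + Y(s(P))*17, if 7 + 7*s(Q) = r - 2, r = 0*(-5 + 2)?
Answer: -993/7 ≈ -141.86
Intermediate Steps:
r = 0 (r = 0*(-3) = 0)
P = 15
U(J) = -15 + J (U(J) = J - 15 = -15 + J)
s(Q) = -9/7 (s(Q) = -1 + (0 - 2)/7 = -1 + (⅐)*(-2) = -1 - 2/7 = -9/7)
Y(Z) = -6 + Z (Y(Z) = Z - 6 = -6 + Z)
U(-3) + Y(s(P))*17 = (-15 - 3) + (-6 - 9/7)*17 = -18 - 51/7*17 = -18 - 867/7 = -993/7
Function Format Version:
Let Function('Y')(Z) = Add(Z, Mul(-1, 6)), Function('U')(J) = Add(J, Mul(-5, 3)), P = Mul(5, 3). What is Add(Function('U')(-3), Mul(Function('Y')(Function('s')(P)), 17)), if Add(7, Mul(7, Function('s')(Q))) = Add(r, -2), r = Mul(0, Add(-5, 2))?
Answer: Rational(-993, 7) ≈ -141.86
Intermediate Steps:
r = 0 (r = Mul(0, -3) = 0)
P = 15
Function('U')(J) = Add(-15, J) (Function('U')(J) = Add(J, -15) = Add(-15, J))
Function('s')(Q) = Rational(-9, 7) (Function('s')(Q) = Add(-1, Mul(Rational(1, 7), Add(0, -2))) = Add(-1, Mul(Rational(1, 7), -2)) = Add(-1, Rational(-2, 7)) = Rational(-9, 7))
Function('Y')(Z) = Add(-6, Z) (Function('Y')(Z) = Add(Z, -6) = Add(-6, Z))
Add(Function('U')(-3), Mul(Function('Y')(Function('s')(P)), 17)) = Add(Add(-15, -3), Mul(Add(-6, Rational(-9, 7)), 17)) = Add(-18, Mul(Rational(-51, 7), 17)) = Add(-18, Rational(-867, 7)) = Rational(-993, 7)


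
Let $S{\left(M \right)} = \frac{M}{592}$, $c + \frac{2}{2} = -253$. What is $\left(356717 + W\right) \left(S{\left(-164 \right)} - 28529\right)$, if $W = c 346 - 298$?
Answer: $- \frac{1133844192155}{148} \approx -7.6611 \cdot 10^{9}$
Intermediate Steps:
$c = -254$ ($c = -1 - 253 = -254$)
$S{\left(M \right)} = \frac{M}{592}$ ($S{\left(M \right)} = M \frac{1}{592} = \frac{M}{592}$)
$W = -88182$ ($W = \left(-254\right) 346 - 298 = -87884 - 298 = -88182$)
$\left(356717 + W\right) \left(S{\left(-164 \right)} - 28529\right) = \left(356717 - 88182\right) \left(\frac{1}{592} \left(-164\right) - 28529\right) = 268535 \left(- \frac{41}{148} - 28529\right) = 268535 \left(- \frac{4222333}{148}\right) = - \frac{1133844192155}{148}$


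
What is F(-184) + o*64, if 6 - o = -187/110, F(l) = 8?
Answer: 2504/5 ≈ 500.80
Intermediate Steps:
o = 77/10 (o = 6 - (-187)/110 = 6 - 1*(-17/10) = 6 + 17/10 = 77/10 ≈ 7.7000)
F(-184) + o*64 = 8 + (77/10)*64 = 8 + 2464/5 = 2504/5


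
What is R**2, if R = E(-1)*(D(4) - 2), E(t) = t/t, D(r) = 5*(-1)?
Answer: 49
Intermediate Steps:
D(r) = -5
E(t) = 1
R = -7 (R = 1*(-5 - 2) = 1*(-7) = -7)
R**2 = (-7)**2 = 49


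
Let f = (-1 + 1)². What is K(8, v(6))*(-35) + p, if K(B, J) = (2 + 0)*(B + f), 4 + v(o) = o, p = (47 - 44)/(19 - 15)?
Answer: -2237/4 ≈ -559.25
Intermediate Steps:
f = 0 (f = 0² = 0)
p = ¾ (p = 3/4 = 3*(¼) = ¾ ≈ 0.75000)
v(o) = -4 + o
K(B, J) = 2*B (K(B, J) = (2 + 0)*(B + 0) = 2*B)
K(8, v(6))*(-35) + p = (2*8)*(-35) + ¾ = 16*(-35) + ¾ = -560 + ¾ = -2237/4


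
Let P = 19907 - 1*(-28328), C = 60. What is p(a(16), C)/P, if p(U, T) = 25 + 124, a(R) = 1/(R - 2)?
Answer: 149/48235 ≈ 0.0030890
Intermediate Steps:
a(R) = 1/(-2 + R)
p(U, T) = 149
P = 48235 (P = 19907 + 28328 = 48235)
p(a(16), C)/P = 149/48235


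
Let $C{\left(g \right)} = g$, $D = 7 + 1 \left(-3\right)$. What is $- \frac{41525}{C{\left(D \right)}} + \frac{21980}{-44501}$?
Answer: $- \frac{1847991945}{178004} \approx -10382.0$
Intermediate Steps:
$D = 4$ ($D = 7 - 3 = 4$)
$- \frac{41525}{C{\left(D \right)}} + \frac{21980}{-44501} = - \frac{41525}{4} + \frac{21980}{-44501} = \left(-41525\right) \frac{1}{4} + 21980 \left(- \frac{1}{44501}\right) = - \frac{41525}{4} - \frac{21980}{44501} = - \frac{1847991945}{178004}$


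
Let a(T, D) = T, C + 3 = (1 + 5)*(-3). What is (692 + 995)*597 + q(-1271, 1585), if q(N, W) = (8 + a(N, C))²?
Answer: 2602308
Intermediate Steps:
C = -21 (C = -3 + (1 + 5)*(-3) = -3 + 6*(-3) = -3 - 18 = -21)
q(N, W) = (8 + N)²
(692 + 995)*597 + q(-1271, 1585) = (692 + 995)*597 + (8 - 1271)² = 1687*597 + (-1263)² = 1007139 + 1595169 = 2602308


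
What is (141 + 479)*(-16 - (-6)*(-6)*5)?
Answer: -121520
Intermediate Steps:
(141 + 479)*(-16 - (-6)*(-6)*5) = 620*(-16 - 6*6*5) = 620*(-16 - 36*5) = 620*(-16 - 180) = 620*(-196) = -121520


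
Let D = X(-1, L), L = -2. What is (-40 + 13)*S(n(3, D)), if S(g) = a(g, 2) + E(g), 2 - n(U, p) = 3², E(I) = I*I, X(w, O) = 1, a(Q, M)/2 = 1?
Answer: -1377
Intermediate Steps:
a(Q, M) = 2 (a(Q, M) = 2*1 = 2)
D = 1
E(I) = I²
n(U, p) = -7 (n(U, p) = 2 - 1*3² = 2 - 1*9 = 2 - 9 = -7)
S(g) = 2 + g²
(-40 + 13)*S(n(3, D)) = (-40 + 13)*(2 + (-7)²) = -27*(2 + 49) = -27*51 = -1377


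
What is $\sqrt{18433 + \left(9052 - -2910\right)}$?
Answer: $\sqrt{30395} \approx 174.34$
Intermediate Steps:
$\sqrt{18433 + \left(9052 - -2910\right)} = \sqrt{18433 + \left(9052 + 2910\right)} = \sqrt{18433 + 11962} = \sqrt{30395}$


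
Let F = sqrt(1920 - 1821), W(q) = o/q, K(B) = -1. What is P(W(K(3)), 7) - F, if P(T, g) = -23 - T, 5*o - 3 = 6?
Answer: -106/5 - 3*sqrt(11) ≈ -31.150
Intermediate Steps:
o = 9/5 (o = 3/5 + (1/5)*6 = 3/5 + 6/5 = 9/5 ≈ 1.8000)
W(q) = 9/(5*q)
F = 3*sqrt(11) (F = sqrt(99) = 3*sqrt(11) ≈ 9.9499)
P(W(K(3)), 7) - F = (-23 - 9/(5*(-1))) - 3*sqrt(11) = (-23 - 9*(-1)/5) - 3*sqrt(11) = (-23 - 1*(-9/5)) - 3*sqrt(11) = (-23 + 9/5) - 3*sqrt(11) = -106/5 - 3*sqrt(11)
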